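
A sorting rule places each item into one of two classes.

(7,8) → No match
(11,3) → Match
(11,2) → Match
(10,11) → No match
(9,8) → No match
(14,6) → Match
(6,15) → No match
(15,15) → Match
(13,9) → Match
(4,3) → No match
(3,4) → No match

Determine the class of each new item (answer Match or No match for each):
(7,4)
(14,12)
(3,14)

The distinguishing property — first ≥ 11 — holds for all the 'Match' cases and none of the 'No match' cases.
(7,4) → first 7 → No match. (14,12) → first 14 → Match. (3,14) → first 3 → No match.

No match, Match, No match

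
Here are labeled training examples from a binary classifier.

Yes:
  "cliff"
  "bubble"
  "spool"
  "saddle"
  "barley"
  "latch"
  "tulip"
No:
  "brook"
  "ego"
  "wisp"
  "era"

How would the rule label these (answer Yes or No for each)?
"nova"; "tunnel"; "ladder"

A rule that fits every label: contains 'l' — true of each 'Yes' example, false of each 'No' one.
No: "nova", since no 'l'. Yes: "tunnel", since has 'l'. Yes: "ladder", since has 'l'.

No, Yes, Yes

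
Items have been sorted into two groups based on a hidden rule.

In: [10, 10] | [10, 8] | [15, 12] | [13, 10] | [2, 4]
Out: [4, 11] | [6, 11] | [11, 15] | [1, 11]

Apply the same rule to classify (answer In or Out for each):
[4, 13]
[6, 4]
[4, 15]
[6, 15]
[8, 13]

'In' ⟺ second is even.
[4, 13]: second 13, does not fit → Out.
[6, 4]: second 4, satisfies this → In.
[4, 15]: second 15, does not fit → Out.
[6, 15]: second 15, does not fit → Out.
[8, 13]: second 13, does not fit → Out.

Out, In, Out, Out, Out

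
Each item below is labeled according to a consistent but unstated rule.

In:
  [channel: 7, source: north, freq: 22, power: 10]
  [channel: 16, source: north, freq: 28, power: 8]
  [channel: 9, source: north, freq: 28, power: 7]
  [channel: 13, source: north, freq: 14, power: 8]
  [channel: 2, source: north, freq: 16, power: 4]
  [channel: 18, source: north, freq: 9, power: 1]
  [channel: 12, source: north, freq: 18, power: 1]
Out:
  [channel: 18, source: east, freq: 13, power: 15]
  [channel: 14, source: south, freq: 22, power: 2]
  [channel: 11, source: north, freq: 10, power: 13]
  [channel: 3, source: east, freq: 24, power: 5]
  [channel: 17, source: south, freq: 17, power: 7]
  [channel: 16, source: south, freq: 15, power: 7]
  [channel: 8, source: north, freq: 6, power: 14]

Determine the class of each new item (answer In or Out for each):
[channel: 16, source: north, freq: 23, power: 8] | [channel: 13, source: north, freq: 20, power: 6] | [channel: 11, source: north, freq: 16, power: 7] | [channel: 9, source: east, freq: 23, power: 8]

One predicate separates the groups cleanly: source is north AND power ≤ 10.
[channel: 16, source: north, freq: 23, power: 8]: In (source is north, power = 8).
[channel: 13, source: north, freq: 20, power: 6]: In (source is north, power = 6).
[channel: 11, source: north, freq: 16, power: 7]: In (source is north, power = 7).
[channel: 9, source: east, freq: 23, power: 8]: Out (source is east, power = 8).

In, In, In, Out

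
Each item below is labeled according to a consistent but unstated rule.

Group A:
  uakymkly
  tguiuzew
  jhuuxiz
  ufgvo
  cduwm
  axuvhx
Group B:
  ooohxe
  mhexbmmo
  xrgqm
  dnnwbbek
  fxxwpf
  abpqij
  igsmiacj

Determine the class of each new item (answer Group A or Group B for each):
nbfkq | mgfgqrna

Group B, Group B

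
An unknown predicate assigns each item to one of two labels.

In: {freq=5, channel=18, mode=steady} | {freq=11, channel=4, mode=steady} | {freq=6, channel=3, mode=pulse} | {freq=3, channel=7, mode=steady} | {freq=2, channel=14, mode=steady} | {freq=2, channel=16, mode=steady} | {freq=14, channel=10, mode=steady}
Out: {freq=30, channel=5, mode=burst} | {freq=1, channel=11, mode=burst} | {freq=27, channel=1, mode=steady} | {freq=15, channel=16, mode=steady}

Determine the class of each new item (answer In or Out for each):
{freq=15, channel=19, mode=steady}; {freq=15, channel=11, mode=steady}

Out, Out

One predicate separates the groups cleanly: freq ≥ 2 AND freq ≤ 14.
{freq=15, channel=19, mode=steady}: Out (freq = 15).
{freq=15, channel=11, mode=steady}: Out (freq = 15).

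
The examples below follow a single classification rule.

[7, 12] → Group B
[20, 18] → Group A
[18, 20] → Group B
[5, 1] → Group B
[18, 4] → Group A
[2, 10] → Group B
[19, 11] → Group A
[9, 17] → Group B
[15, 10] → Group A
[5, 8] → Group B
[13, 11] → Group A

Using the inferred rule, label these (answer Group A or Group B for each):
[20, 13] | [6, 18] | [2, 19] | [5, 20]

One predicate separates the groups cleanly: first > second AND sum ≥ 12.
Group A: [20, 13], since 20 > 13, 20+13 = 33. Group B: [6, 18], since 6 < 18, 6+18 = 24. Group B: [2, 19], since 2 < 19, 2+19 = 21. Group B: [5, 20], since 5 < 20, 5+20 = 25.

Group A, Group B, Group B, Group B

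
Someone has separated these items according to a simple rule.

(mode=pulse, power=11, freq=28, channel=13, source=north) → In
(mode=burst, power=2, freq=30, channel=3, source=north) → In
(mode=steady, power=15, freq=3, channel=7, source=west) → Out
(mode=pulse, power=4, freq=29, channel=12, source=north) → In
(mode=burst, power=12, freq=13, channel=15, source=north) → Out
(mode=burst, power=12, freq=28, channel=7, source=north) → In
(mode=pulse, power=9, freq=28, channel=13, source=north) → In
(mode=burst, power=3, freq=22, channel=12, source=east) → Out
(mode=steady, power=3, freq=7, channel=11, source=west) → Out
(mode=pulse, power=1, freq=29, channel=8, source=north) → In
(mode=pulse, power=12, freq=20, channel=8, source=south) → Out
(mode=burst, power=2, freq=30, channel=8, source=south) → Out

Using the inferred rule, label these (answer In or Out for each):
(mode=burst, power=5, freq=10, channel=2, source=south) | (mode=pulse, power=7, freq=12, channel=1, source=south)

Out, Out

Rule: source is north AND freq ≥ 20. This holds for each 'In' example and fails for each 'Out' one.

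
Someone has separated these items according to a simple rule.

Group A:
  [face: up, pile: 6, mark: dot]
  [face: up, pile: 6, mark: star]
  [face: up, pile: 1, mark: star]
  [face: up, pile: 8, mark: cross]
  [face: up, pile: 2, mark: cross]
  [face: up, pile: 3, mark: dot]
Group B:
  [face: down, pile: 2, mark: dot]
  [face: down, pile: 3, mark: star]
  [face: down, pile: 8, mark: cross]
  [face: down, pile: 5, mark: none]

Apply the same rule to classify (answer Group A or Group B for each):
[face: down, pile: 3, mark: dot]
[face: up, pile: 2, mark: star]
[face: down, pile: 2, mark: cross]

Group B, Group A, Group B

The common property of the 'Group A' items is: face is up. No 'Group B' item has it.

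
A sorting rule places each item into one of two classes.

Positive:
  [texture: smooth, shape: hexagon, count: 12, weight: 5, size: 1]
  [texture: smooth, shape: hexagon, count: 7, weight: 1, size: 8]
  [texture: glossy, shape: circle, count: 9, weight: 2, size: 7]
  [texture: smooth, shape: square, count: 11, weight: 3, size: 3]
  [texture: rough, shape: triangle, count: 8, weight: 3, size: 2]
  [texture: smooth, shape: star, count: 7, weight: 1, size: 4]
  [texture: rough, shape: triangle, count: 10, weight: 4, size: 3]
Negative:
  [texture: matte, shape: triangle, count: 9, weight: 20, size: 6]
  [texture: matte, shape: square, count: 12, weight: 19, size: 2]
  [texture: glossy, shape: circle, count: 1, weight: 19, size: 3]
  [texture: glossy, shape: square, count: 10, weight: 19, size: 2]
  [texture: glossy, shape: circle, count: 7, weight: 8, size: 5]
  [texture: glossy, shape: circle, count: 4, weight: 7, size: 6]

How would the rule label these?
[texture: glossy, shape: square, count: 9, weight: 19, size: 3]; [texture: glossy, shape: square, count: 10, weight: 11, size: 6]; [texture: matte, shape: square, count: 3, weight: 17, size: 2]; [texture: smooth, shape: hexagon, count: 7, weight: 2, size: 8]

Negative, Negative, Negative, Positive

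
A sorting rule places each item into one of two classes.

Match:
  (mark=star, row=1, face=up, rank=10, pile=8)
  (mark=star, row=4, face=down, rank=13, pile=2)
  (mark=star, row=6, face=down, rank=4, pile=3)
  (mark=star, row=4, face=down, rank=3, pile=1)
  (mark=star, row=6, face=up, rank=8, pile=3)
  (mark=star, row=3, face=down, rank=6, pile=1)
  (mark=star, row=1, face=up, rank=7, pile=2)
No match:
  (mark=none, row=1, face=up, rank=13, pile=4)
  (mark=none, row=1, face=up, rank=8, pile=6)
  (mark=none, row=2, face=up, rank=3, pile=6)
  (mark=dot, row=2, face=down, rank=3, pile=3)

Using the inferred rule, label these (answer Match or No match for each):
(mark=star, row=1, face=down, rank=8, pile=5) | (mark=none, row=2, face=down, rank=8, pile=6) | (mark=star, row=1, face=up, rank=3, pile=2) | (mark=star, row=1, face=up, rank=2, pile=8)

The common property of the 'Match' items is: mark is star. No 'No match' item has it.
(mark=star, row=1, face=down, rank=8, pile=5): mark is star — passes, so Match. (mark=none, row=2, face=down, rank=8, pile=6): mark is none — does not pass, so No match. (mark=star, row=1, face=up, rank=3, pile=2): mark is star — passes, so Match. (mark=star, row=1, face=up, rank=2, pile=8): mark is star — passes, so Match.

Match, No match, Match, Match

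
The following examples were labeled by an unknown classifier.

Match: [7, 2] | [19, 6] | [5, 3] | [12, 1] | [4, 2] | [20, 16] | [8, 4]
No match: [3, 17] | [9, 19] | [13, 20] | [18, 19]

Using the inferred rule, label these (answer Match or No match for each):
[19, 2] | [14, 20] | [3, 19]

Match, No match, No match

All 'Match' examples share one property — first > second — and every 'No match' example lacks it.
[19, 2]: 19 > 2 — qualifies, so Match.
[14, 20]: 14 < 20 — does not satisfy this, so No match.
[3, 19]: 3 < 19 — does not satisfy this, so No match.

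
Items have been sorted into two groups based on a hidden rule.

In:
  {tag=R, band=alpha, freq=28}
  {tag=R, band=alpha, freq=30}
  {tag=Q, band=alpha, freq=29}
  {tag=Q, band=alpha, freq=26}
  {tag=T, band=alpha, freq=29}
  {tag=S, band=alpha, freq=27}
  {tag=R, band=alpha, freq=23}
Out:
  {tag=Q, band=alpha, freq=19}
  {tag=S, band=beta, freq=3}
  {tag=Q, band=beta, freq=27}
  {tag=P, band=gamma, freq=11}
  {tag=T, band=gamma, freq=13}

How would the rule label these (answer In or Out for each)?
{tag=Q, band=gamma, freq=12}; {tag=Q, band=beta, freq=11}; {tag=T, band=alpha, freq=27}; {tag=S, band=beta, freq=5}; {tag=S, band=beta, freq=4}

The common property of the 'In' items is: band is alpha AND freq ≥ 23. No 'Out' item has it.
{tag=Q, band=gamma, freq=12}: Out (band is gamma, freq = 12).
{tag=Q, band=beta, freq=11}: Out (band is beta, freq = 11).
{tag=T, band=alpha, freq=27}: In (band is alpha, freq = 27).
{tag=S, band=beta, freq=5}: Out (band is beta, freq = 5).
{tag=S, band=beta, freq=4}: Out (band is beta, freq = 4).

Out, Out, In, Out, Out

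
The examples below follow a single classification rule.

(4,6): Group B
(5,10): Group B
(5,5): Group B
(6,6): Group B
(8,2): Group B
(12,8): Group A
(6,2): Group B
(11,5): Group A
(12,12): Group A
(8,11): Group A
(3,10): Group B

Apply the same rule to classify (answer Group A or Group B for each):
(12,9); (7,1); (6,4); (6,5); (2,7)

Group A, Group B, Group B, Group B, Group B

Rule: sum ≥ 16. This holds for each 'Group A' example and fails for each 'Group B' one.
(12,9): Group A (12+9 = 21). (7,1): Group B (7+1 = 8). (6,4): Group B (6+4 = 10). (6,5): Group B (6+5 = 11). (2,7): Group B (2+7 = 9).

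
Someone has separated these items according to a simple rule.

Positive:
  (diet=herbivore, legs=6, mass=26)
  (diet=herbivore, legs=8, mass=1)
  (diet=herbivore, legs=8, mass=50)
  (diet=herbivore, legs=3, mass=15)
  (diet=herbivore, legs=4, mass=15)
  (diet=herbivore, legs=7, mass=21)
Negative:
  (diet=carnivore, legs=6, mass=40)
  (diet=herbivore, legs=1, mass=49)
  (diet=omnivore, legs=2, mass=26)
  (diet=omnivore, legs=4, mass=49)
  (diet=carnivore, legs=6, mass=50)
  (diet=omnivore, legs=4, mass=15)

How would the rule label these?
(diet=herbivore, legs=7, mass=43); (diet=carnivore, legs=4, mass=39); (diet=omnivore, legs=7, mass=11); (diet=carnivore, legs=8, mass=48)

Positive, Negative, Negative, Negative

Every 'Positive' example satisfies: diet is herbivore AND legs ≥ 2. None of the 'Negative' examples do.
(diet=herbivore, legs=7, mass=43): diet is herbivore, legs = 7 — matches, so Positive.
(diet=carnivore, legs=4, mass=39): diet is carnivore, legs = 4 — doesn't match, so Negative.
(diet=omnivore, legs=7, mass=11): diet is omnivore, legs = 7 — doesn't match, so Negative.
(diet=carnivore, legs=8, mass=48): diet is carnivore, legs = 8 — doesn't match, so Negative.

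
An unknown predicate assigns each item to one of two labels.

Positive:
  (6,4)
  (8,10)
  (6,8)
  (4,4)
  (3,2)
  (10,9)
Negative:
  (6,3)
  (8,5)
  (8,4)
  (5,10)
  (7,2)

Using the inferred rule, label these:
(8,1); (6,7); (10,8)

Negative, Positive, Positive

'Positive' ⟺ |first − second| ≤ 2.
(8,1): |8−1| = 7, fails the rule → Negative.
(6,7): |6−7| = 1, satisfies this → Positive.
(10,8): |10−8| = 2, satisfies this → Positive.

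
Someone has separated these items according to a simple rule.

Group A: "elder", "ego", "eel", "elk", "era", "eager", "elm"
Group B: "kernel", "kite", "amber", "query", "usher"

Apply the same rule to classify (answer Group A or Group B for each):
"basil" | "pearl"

Group B, Group B

Rule: starts with 'e'. This holds for each 'Group A' example and fails for each 'Group B' one.
"basil": starts with 'b', doesn't match → Group B. "pearl": starts with 'p', doesn't match → Group B.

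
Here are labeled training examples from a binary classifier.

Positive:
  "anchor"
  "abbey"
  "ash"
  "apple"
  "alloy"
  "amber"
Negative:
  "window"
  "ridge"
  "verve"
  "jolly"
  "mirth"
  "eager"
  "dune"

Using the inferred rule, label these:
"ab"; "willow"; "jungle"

The simplest hypothesis consistent with all the labels is: starts with 'a'.
"ab" → starts with 'a' → Positive. "willow" → starts with 'w' → Negative. "jungle" → starts with 'j' → Negative.

Positive, Negative, Negative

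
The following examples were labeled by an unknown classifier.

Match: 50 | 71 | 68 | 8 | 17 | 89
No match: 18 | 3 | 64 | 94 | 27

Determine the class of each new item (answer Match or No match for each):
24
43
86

No match, No match, Match

The pattern is that an item is 'Match' exactly when: ≡ 2 (mod 3).
24: No match (24 mod 3 = 0). 43: No match (43 mod 3 = 1). 86: Match (86 mod 3 = 2).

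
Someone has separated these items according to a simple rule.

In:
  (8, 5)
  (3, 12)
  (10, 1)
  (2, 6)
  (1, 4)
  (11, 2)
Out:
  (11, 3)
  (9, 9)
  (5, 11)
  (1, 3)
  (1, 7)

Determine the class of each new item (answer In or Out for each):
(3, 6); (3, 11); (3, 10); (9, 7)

In, Out, In, Out

Comparing the two groups points to one rule — product is even.
(3, 6): 3·6 = 18 — passes, so In.
(3, 11): 3·11 = 33 — doesn't match, so Out.
(3, 10): 3·10 = 30 — passes, so In.
(9, 7): 9·7 = 63 — doesn't match, so Out.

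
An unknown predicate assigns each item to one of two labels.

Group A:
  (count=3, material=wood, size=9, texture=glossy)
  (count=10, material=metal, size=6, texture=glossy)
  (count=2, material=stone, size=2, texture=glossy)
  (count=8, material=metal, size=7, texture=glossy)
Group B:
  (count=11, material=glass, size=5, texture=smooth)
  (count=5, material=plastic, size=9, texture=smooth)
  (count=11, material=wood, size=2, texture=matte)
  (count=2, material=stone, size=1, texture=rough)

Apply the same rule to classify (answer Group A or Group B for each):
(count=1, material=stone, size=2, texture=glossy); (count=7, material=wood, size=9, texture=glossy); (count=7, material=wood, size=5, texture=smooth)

Group A, Group A, Group B

A rule that fits every label: texture is glossy — true of each 'Group A' example, false of each 'Group B' one.
(count=1, material=stone, size=2, texture=glossy): texture is glossy, checks out → Group A. (count=7, material=wood, size=9, texture=glossy): texture is glossy, checks out → Group A. (count=7, material=wood, size=5, texture=smooth): texture is smooth, does not pass → Group B.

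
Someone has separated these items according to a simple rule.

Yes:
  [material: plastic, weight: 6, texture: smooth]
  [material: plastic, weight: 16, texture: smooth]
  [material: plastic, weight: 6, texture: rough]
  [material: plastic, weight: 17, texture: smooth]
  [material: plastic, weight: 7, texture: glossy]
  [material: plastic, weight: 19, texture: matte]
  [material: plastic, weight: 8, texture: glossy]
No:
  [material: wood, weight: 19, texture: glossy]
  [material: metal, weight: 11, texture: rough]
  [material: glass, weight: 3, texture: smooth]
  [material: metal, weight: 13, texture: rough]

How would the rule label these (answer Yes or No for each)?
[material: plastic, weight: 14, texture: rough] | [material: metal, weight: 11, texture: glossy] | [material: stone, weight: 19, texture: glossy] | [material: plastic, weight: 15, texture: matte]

Yes, No, No, Yes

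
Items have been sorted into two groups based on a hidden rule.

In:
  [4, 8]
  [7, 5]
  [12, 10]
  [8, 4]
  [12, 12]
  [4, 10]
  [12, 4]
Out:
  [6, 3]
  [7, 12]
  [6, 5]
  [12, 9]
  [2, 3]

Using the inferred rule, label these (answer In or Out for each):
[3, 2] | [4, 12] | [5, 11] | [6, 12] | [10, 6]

Comparing the two groups points to one rule — sum is even.

Out, In, In, In, In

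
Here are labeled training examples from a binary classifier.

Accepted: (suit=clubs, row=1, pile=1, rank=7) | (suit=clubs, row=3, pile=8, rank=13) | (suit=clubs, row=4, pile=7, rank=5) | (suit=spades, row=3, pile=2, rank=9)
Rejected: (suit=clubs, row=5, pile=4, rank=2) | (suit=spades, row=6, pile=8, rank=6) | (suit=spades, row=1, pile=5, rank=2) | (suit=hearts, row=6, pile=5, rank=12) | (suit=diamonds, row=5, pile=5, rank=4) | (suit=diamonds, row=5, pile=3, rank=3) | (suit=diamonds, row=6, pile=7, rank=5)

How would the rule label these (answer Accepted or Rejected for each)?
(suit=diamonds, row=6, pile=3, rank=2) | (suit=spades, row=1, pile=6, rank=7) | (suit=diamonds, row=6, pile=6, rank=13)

Rejected, Accepted, Rejected

The pattern is that an item is 'Accepted' exactly when: rank ≥ 3 AND row ≤ 4.
(suit=diamonds, row=6, pile=3, rank=2) — rank = 2, row = 6, hence Rejected. (suit=spades, row=1, pile=6, rank=7) — rank = 7, row = 1, hence Accepted. (suit=diamonds, row=6, pile=6, rank=13) — rank = 13, row = 6, hence Rejected.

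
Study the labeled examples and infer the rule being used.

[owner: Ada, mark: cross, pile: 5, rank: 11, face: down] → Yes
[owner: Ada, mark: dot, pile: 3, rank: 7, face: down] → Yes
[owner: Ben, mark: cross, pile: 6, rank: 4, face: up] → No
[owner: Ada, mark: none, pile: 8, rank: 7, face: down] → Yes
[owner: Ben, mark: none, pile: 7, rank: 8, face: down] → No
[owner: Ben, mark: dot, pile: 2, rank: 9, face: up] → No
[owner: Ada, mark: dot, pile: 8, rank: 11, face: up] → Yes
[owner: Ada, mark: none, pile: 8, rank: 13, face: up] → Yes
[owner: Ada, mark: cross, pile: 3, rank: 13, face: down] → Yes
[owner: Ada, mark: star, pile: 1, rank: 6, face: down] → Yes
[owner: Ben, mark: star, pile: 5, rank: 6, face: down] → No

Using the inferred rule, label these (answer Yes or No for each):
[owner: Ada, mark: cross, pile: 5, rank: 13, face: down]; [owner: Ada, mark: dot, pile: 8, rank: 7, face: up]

Yes, Yes

'Yes' ⟺ owner is Ada.
[owner: Ada, mark: cross, pile: 5, rank: 13, face: down] — owner is Ada, hence Yes. [owner: Ada, mark: dot, pile: 8, rank: 7, face: up] — owner is Ada, hence Yes.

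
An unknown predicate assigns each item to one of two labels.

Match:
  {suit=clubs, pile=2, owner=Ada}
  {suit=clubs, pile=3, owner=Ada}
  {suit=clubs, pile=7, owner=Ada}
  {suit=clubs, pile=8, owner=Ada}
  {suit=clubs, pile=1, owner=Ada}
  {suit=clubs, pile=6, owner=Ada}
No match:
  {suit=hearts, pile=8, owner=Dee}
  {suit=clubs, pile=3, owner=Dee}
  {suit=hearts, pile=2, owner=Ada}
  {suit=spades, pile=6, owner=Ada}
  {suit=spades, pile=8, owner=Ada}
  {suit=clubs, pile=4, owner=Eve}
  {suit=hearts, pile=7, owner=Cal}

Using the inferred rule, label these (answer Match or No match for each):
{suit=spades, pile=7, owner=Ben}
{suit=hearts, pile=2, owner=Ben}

The rule appears to be: owner is Ada AND suit is clubs.

No match, No match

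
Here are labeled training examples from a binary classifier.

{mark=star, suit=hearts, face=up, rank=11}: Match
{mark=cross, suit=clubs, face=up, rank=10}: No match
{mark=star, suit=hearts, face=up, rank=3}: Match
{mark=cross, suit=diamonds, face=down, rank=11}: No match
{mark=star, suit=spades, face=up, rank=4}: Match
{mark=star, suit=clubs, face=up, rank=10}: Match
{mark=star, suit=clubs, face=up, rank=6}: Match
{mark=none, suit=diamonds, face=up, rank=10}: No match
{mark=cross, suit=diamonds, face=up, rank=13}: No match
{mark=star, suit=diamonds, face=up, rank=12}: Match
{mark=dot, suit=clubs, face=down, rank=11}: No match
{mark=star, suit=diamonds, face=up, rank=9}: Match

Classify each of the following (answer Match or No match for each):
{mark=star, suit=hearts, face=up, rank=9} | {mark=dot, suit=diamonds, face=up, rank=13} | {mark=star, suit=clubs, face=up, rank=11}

Rule: mark is star. This holds for each 'Match' example and fails for each 'No match' one.
{mark=star, suit=hearts, face=up, rank=9}: mark is star, matches → Match. {mark=dot, suit=diamonds, face=up, rank=13}: mark is dot, does not satisfy this → No match. {mark=star, suit=clubs, face=up, rank=11}: mark is star, matches → Match.

Match, No match, Match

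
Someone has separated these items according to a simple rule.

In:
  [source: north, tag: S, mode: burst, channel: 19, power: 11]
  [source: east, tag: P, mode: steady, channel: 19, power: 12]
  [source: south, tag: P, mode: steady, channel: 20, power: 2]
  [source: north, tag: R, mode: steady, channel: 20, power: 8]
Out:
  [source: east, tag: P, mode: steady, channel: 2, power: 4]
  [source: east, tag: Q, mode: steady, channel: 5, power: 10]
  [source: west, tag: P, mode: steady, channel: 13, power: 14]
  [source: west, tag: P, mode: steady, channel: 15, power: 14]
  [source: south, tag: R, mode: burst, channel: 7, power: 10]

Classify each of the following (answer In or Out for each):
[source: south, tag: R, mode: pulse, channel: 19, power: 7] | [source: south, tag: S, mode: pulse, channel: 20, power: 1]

One predicate separates the groups cleanly: channel ≥ 19.
In: [source: south, tag: R, mode: pulse, channel: 19, power: 7], since channel = 19. In: [source: south, tag: S, mode: pulse, channel: 20, power: 1], since channel = 20.

In, In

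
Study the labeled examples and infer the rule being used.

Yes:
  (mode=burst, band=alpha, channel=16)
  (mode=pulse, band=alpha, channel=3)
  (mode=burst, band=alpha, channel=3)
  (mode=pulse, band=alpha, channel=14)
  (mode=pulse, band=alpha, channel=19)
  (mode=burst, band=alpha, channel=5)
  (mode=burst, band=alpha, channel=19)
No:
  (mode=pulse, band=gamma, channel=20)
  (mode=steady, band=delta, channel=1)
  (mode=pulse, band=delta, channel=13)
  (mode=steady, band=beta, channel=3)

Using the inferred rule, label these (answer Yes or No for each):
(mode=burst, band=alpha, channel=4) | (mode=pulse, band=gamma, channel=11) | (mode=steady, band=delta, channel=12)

The distinguishing property — band is alpha — holds for all the 'Yes' cases and none of the 'No' cases.
(mode=burst, band=alpha, channel=4) → band is alpha → Yes.
(mode=pulse, band=gamma, channel=11) → band is gamma → No.
(mode=steady, band=delta, channel=12) → band is delta → No.

Yes, No, No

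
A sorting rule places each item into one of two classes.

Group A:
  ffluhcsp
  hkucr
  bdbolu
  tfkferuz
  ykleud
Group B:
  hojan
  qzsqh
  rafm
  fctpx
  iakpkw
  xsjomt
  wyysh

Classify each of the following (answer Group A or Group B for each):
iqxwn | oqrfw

Group B, Group B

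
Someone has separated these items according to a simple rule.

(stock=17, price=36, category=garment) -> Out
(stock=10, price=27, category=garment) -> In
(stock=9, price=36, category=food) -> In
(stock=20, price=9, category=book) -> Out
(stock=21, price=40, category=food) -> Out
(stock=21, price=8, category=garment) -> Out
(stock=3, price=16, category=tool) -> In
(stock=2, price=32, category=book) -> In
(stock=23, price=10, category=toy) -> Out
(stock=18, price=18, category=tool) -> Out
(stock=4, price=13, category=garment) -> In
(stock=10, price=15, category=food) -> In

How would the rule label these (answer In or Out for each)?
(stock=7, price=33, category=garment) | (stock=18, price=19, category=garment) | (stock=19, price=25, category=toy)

Every 'In' example satisfies: stock ≤ 10. None of the 'Out' examples do.
(stock=7, price=33, category=garment) → stock = 7 → In. (stock=18, price=19, category=garment) → stock = 18 → Out. (stock=19, price=25, category=toy) → stock = 19 → Out.

In, Out, Out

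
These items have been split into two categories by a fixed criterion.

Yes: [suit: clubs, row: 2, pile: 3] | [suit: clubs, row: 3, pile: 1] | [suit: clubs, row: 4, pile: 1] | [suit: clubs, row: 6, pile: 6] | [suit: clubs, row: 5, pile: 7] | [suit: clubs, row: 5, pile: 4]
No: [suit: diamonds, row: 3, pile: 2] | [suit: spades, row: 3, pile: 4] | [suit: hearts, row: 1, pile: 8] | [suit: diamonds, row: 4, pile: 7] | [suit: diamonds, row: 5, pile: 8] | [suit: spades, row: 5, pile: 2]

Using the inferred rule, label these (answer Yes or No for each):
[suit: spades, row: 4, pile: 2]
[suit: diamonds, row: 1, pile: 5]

No, No

The pattern is that an item is 'Yes' exactly when: suit is clubs.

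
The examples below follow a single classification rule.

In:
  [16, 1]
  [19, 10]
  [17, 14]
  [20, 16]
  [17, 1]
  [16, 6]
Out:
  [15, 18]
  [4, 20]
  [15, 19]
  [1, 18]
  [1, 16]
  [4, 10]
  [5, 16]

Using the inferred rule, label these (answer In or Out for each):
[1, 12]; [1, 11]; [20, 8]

The common property of the 'In' items is: first > second. No 'Out' item has it.

Out, Out, In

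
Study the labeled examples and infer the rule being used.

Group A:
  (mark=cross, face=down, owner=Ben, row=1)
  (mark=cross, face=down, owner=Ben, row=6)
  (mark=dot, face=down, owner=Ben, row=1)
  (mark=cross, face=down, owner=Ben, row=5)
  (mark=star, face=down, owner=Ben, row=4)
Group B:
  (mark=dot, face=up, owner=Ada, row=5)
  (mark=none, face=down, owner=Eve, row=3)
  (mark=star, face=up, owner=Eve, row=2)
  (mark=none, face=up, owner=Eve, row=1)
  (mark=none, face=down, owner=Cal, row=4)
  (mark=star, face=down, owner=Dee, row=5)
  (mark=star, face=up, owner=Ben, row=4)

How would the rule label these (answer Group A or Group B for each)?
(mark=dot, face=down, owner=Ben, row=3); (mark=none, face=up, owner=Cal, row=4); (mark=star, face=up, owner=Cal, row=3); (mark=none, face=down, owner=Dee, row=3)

All 'Group A' examples share one property — owner is Ben AND face is down — and every 'Group B' example lacks it.
Group A: (mark=dot, face=down, owner=Ben, row=3), since owner is Ben, face is down.
Group B: (mark=none, face=up, owner=Cal, row=4), since owner is Cal, face is up.
Group B: (mark=star, face=up, owner=Cal, row=3), since owner is Cal, face is up.
Group B: (mark=none, face=down, owner=Dee, row=3), since owner is Dee, face is down.

Group A, Group B, Group B, Group B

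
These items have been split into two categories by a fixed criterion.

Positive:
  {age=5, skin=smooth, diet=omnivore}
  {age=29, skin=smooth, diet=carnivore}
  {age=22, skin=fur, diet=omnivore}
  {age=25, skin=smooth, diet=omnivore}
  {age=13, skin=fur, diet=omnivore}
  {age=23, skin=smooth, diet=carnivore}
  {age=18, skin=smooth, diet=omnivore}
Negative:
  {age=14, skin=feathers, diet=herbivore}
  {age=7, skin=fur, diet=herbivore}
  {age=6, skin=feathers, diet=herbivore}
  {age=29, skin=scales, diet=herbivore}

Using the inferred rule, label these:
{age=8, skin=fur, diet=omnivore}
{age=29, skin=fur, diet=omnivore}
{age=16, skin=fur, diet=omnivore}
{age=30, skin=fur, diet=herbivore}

Positive, Positive, Positive, Negative

The distinguishing property — diet is not herbivore — holds for all the 'Positive' cases and none of the 'Negative' cases.
{age=8, skin=fur, diet=omnivore}: diet is omnivore — has this property, so Positive.
{age=29, skin=fur, diet=omnivore}: diet is omnivore — has this property, so Positive.
{age=16, skin=fur, diet=omnivore}: diet is omnivore — has this property, so Positive.
{age=30, skin=fur, diet=herbivore}: diet is herbivore — fails the rule, so Negative.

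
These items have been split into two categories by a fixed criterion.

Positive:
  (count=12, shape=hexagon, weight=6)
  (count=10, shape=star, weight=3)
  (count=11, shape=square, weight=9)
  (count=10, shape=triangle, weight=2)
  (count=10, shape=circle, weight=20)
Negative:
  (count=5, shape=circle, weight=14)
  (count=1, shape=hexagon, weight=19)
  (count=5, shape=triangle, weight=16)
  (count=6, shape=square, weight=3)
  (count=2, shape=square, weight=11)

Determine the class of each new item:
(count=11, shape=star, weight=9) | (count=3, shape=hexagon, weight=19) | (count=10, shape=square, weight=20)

Positive, Negative, Positive

'Positive' ⟺ count ≥ 10.
(count=11, shape=star, weight=9): count = 11, passes → Positive. (count=3, shape=hexagon, weight=19): count = 3, lacks this property → Negative. (count=10, shape=square, weight=20): count = 10, passes → Positive.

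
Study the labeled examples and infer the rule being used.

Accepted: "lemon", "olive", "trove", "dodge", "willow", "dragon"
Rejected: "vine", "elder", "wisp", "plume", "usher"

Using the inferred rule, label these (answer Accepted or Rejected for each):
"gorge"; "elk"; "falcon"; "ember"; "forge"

Accepted, Rejected, Accepted, Rejected, Accepted

All 'Accepted' examples share one property — contains 'o' — and every 'Rejected' example lacks it.
"gorge": Accepted (has 'o').
"elk": Rejected (no 'o').
"falcon": Accepted (has 'o').
"ember": Rejected (no 'o').
"forge": Accepted (has 'o').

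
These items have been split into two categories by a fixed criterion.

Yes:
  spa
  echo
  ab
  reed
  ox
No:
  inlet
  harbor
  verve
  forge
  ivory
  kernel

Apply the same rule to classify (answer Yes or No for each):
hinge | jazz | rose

No, Yes, Yes

The common property of the 'Yes' items is: length ≤ 4. No 'No' item has it.
hinge — length 5, hence No.
jazz — length 4, hence Yes.
rose — length 4, hence Yes.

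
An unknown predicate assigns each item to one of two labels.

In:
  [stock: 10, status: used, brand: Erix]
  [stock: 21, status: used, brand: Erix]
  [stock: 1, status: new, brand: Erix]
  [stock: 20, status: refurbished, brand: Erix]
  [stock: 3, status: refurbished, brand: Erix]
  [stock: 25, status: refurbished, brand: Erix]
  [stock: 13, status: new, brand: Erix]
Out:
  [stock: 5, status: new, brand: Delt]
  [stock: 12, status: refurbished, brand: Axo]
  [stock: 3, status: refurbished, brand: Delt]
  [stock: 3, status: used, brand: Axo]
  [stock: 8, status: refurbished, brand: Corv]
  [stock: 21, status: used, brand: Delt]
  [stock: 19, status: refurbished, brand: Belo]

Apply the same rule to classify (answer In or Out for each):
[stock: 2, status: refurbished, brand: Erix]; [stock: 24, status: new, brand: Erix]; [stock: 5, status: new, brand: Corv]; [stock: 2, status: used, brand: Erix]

In, In, Out, In

Checking candidate rules against both groups, what survives is: brand is Erix.
In: [stock: 2, status: refurbished, brand: Erix], since brand is Erix. In: [stock: 24, status: new, brand: Erix], since brand is Erix. Out: [stock: 5, status: new, brand: Corv], since brand is Corv. In: [stock: 2, status: used, brand: Erix], since brand is Erix.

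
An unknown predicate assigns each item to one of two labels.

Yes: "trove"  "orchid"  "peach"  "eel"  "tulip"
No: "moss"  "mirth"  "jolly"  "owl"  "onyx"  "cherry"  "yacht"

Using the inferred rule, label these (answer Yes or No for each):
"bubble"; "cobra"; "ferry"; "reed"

Yes, Yes, No, Yes

A rule that fits every label: has ≥ 2 vowels — true of each 'Yes' example, false of each 'No' one.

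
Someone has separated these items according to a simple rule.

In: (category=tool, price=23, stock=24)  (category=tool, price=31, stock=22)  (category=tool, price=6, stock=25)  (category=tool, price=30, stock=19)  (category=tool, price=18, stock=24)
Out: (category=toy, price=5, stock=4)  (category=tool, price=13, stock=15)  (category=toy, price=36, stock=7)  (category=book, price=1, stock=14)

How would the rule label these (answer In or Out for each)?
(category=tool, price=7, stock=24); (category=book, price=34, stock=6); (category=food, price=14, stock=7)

In, Out, Out

The rule appears to be: stock ≥ 19.
(category=tool, price=7, stock=24) — stock = 24, hence In. (category=book, price=34, stock=6) — stock = 6, hence Out. (category=food, price=14, stock=7) — stock = 7, hence Out.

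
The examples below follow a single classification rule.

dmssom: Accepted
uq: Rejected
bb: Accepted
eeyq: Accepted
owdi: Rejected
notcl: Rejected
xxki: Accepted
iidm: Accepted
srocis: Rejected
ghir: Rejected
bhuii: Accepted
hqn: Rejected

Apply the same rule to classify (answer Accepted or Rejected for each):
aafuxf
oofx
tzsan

A rule that fits every label: has a double letter — true of each 'Accepted' example, false of each 'Rejected' one.
aafuxf → 'aa' doubled → Accepted. oofx → 'oo' doubled → Accepted. tzsan → no doubled letter → Rejected.

Accepted, Accepted, Rejected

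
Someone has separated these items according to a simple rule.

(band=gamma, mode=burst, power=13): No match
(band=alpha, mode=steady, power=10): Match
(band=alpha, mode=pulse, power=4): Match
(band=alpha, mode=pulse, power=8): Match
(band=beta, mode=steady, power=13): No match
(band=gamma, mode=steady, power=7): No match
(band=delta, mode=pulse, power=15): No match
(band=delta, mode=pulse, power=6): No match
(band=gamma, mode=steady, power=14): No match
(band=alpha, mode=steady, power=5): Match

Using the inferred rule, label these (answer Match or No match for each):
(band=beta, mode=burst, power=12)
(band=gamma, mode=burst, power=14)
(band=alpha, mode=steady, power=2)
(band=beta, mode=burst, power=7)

No match, No match, Match, No match

'Match' ⟺ band is alpha.
(band=beta, mode=burst, power=12): No match (band is beta).
(band=gamma, mode=burst, power=14): No match (band is gamma).
(band=alpha, mode=steady, power=2): Match (band is alpha).
(band=beta, mode=burst, power=7): No match (band is beta).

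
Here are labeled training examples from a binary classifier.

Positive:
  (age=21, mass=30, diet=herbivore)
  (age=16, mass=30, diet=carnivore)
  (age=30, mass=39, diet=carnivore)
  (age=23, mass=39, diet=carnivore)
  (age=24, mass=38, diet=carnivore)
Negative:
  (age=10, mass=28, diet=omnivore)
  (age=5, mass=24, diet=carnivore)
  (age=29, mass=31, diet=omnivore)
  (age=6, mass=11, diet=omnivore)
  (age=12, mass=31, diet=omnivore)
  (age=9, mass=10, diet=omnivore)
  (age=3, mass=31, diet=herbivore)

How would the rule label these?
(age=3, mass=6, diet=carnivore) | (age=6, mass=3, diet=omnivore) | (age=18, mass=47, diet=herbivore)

Negative, Negative, Positive

One predicate separates the groups cleanly: age ≥ 16 AND age ≠ 29.
(age=3, mass=6, diet=carnivore): Negative (age = 3).
(age=6, mass=3, diet=omnivore): Negative (age = 6).
(age=18, mass=47, diet=herbivore): Positive (age = 18).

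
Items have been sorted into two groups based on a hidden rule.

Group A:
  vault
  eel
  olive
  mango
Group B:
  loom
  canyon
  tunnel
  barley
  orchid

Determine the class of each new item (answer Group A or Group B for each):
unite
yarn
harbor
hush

A rule that fits every label: odd length — true of each 'Group A' example, false of each 'Group B' one.

Group A, Group B, Group B, Group B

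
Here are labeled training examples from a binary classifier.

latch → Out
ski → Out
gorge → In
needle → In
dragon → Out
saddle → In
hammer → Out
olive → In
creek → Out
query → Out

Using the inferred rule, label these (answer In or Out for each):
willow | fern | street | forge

Out, Out, Out, In

The classifier is using: ends with 'e'.
willow → ends with 'w' → Out.
fern → ends with 'n' → Out.
street → ends with 't' → Out.
forge → ends with 'e' → In.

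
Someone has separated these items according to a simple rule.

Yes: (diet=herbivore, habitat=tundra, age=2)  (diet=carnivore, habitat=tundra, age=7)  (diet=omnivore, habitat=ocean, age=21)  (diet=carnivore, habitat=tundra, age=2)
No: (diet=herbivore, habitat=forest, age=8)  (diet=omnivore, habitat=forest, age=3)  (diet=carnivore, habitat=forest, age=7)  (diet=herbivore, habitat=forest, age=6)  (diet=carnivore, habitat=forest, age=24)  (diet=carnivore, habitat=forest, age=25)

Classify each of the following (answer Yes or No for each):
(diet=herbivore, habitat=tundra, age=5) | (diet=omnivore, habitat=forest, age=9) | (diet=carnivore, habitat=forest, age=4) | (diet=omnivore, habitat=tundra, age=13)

Yes, No, No, Yes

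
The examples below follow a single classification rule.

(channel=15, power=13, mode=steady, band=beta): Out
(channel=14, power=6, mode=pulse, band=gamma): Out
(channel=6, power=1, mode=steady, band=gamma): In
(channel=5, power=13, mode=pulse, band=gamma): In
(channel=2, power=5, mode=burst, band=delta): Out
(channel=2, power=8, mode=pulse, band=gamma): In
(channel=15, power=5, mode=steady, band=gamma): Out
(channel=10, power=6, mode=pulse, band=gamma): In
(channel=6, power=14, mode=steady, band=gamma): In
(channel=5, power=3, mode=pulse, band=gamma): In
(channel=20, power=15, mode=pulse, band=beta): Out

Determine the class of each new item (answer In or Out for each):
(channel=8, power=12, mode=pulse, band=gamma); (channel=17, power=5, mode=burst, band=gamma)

The classifier is using: band is gamma AND channel ≤ 10.
(channel=8, power=12, mode=pulse, band=gamma): In (band is gamma, channel = 8).
(channel=17, power=5, mode=burst, band=gamma): Out (band is gamma, channel = 17).

In, Out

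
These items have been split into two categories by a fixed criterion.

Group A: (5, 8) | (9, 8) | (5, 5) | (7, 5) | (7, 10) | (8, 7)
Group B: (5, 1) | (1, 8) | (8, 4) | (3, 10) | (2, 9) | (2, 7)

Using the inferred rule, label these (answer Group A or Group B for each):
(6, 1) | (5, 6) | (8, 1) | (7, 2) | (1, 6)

Group B, Group A, Group B, Group B, Group B

The simplest hypothesis consistent with all the labels is: min ≥ 5.
Group B: (6, 1), since min 1.
Group A: (5, 6), since min 5.
Group B: (8, 1), since min 1.
Group B: (7, 2), since min 2.
Group B: (1, 6), since min 1.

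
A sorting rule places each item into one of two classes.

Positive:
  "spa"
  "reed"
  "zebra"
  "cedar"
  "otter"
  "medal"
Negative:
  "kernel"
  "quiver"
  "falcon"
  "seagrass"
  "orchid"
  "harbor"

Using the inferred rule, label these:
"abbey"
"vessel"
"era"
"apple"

Positive, Negative, Positive, Positive

The rule appears to be: length ≤ 5.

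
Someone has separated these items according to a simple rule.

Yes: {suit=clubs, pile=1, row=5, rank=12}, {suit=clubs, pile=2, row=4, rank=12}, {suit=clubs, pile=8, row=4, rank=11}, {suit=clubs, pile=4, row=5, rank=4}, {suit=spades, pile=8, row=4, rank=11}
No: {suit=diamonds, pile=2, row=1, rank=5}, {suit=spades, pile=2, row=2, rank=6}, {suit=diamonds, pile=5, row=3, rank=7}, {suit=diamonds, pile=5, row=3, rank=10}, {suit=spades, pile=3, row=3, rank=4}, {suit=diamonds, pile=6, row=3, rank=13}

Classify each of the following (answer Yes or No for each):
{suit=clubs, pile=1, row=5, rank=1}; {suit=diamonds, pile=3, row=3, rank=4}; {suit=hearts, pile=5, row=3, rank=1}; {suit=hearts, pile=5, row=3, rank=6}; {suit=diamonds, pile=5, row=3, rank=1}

The pattern is that an item is 'Yes' exactly when: row ≥ 4.
{suit=clubs, pile=1, row=5, rank=1} → row = 5 → Yes. {suit=diamonds, pile=3, row=3, rank=4} → row = 3 → No. {suit=hearts, pile=5, row=3, rank=1} → row = 3 → No. {suit=hearts, pile=5, row=3, rank=6} → row = 3 → No. {suit=diamonds, pile=5, row=3, rank=1} → row = 3 → No.

Yes, No, No, No, No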